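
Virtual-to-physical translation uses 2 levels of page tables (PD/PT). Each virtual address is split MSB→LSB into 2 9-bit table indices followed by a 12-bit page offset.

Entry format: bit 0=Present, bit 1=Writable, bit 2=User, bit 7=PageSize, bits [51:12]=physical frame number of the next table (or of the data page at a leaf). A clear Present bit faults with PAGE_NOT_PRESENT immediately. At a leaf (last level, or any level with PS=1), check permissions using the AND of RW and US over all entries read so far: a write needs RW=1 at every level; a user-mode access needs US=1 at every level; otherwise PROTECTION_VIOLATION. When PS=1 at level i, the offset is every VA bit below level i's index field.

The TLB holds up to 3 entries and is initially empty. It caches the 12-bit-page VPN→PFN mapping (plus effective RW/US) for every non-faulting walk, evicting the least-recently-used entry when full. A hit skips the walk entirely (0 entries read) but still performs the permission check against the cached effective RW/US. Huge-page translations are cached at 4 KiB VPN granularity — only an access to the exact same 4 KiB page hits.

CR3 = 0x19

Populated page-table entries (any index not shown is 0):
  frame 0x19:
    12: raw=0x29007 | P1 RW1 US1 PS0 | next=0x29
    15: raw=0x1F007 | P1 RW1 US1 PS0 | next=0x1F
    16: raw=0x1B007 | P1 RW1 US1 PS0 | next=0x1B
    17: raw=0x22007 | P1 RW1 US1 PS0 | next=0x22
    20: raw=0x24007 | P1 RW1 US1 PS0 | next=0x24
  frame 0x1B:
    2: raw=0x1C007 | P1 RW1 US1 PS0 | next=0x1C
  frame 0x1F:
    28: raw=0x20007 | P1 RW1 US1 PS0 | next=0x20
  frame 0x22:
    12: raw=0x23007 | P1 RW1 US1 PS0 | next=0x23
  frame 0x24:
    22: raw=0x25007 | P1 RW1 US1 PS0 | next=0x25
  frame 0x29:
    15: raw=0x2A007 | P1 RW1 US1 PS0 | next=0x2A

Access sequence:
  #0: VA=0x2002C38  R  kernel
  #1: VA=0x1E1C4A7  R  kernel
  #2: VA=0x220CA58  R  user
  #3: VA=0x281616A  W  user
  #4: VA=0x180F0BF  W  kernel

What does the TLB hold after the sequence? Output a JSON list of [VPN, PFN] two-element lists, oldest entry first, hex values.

Per-access translation:
#0 VA=0x2002C38 (r,kernel):
  lvl0: tbl 0x19, slot 16 ⇒ 0x1B007 (P1/RW1/US1/PS0)
  lvl1: tbl 0x1B, slot 2 ⇒ 0x1C007 (P1/RW1/US1/PS0)
  ✓ 0x1CC38  — 2 lookups
#1 VA=0x1E1C4A7 (r,kernel):
  lvl0: tbl 0x19, slot 15 ⇒ 0x1F007 (P1/RW1/US1/PS0)
  lvl1: tbl 0x1F, slot 28 ⇒ 0x20007 (P1/RW1/US1/PS0)
  ✓ 0x204A7  — 2 lookups
#2 VA=0x220CA58 (r,user):
  lvl0: tbl 0x19, slot 17 ⇒ 0x22007 (P1/RW1/US1/PS0)
  lvl1: tbl 0x22, slot 12 ⇒ 0x23007 (P1/RW1/US1/PS0)
  ✓ 0x23A58  — 2 lookups
#3 VA=0x281616A (w,user):
  lvl0: tbl 0x19, slot 20 ⇒ 0x24007 (P1/RW1/US1/PS0)
  lvl1: tbl 0x24, slot 22 ⇒ 0x25007 (P1/RW1/US1/PS0)
  ✓ 0x2516A  — 2 lookups
#4 VA=0x180F0BF (w,kernel):
  lvl0: tbl 0x19, slot 12 ⇒ 0x29007 (P1/RW1/US1/PS0)
  lvl1: tbl 0x29, slot 15 ⇒ 0x2A007 (P1/RW1/US1/PS0)
  ✓ 0x2A0BF  — 2 lookups

TLB: [["0x220C", "0x23"], ["0x2816", "0x25"], ["0x180F", "0x2A"]]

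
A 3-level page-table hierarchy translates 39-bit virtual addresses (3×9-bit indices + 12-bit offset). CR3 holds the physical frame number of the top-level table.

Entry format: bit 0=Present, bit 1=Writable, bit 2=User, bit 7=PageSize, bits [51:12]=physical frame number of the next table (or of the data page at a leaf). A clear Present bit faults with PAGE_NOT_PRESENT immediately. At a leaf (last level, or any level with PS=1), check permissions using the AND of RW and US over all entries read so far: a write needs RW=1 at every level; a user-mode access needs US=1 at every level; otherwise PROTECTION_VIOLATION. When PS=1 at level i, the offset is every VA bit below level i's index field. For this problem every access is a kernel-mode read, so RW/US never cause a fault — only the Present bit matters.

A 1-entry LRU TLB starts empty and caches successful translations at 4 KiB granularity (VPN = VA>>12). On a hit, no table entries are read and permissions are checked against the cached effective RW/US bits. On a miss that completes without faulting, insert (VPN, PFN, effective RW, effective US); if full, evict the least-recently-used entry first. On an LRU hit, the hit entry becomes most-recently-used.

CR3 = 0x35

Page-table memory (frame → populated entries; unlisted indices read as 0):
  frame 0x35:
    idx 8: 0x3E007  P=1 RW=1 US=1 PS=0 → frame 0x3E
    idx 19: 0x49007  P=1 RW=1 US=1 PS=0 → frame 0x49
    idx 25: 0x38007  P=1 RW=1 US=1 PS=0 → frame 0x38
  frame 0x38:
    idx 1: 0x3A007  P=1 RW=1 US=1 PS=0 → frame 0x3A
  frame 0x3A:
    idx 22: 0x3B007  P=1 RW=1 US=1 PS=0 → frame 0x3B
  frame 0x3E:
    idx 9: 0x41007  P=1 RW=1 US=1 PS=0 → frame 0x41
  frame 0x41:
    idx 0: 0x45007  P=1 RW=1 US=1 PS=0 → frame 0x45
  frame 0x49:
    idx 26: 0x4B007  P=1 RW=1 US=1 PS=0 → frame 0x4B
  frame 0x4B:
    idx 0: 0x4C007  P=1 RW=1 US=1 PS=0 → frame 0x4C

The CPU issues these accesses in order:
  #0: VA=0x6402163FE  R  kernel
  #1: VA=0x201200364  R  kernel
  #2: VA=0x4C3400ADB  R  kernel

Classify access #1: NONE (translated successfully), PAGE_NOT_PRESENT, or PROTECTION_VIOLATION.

Per-access translation:
#0 VA=0x6402163FE (r,kernel):
  lvl0: tbl 0x35, slot 25 ⇒ 0x38007 (P1/RW1/US1/PS0)
  lvl1: tbl 0x38, slot 1 ⇒ 0x3A007 (P1/RW1/US1/PS0)
  lvl2: tbl 0x3A, slot 22 ⇒ 0x3B007 (P1/RW1/US1/PS0)
  ✓ 0x3B3FE  — 3 lookups
#1 VA=0x201200364 (r,kernel):
  lvl0: tbl 0x35, slot 8 ⇒ 0x3E007 (P1/RW1/US1/PS0)
  lvl1: tbl 0x3E, slot 9 ⇒ 0x41007 (P1/RW1/US1/PS0)
  lvl2: tbl 0x41, slot 0 ⇒ 0x45007 (P1/RW1/US1/PS0)
  ✓ 0x45364  — 3 lookups
#2 VA=0x4C3400ADB (r,kernel):
  lvl0: tbl 0x35, slot 19 ⇒ 0x49007 (P1/RW1/US1/PS0)
  lvl1: tbl 0x49, slot 26 ⇒ 0x4B007 (P1/RW1/US1/PS0)
  lvl2: tbl 0x4B, slot 0 ⇒ 0x4C007 (P1/RW1/US1/PS0)
  ✓ 0x4CADB  — 3 lookups

Access #1 fault: NONE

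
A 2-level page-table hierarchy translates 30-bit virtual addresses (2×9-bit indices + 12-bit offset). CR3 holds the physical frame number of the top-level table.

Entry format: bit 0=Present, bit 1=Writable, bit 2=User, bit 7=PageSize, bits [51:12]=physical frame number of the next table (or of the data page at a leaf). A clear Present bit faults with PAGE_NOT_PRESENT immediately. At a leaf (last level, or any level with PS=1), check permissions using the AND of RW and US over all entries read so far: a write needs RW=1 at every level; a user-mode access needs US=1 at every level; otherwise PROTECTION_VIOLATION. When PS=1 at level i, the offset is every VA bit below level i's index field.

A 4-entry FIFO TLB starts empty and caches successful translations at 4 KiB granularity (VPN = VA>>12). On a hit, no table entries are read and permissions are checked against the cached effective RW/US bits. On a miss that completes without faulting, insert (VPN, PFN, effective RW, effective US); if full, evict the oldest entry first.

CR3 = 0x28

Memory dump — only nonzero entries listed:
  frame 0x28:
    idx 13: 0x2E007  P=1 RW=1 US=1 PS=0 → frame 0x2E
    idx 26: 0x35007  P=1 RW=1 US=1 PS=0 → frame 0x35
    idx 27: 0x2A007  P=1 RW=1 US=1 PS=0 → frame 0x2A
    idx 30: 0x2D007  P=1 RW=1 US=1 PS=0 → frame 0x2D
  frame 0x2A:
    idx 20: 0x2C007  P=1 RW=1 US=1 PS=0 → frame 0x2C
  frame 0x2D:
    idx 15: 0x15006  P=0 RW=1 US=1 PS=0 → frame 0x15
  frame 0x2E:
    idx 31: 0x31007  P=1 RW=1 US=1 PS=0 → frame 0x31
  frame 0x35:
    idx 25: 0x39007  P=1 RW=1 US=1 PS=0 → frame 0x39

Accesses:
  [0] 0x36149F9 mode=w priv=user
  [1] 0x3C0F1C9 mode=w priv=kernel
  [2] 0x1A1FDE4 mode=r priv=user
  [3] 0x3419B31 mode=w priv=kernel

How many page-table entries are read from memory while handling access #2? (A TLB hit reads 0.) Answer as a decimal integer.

Trace:
#0 VA=0x36149F9 (w,user):
  L0 @0x28[27] → 0x2A007  P=1,RW=1,US=1,PS=0
  L1 @0x2A[20] → 0x2C007  P=1,RW=1,US=1,PS=0
  ✓ 0x2C9F9  — 2 lookups
#1 VA=0x3C0F1C9 (w,kernel):
  L0 @0x28[30] → 0x2D007  P=1,RW=1,US=1,PS=0
  L1 @0x2D[15] → 0x15006  P=0,RW=1,US=1,PS=0
  → PAGE_NOT_PRESENT  (2 entries read)
#2 VA=0x1A1FDE4 (r,user):
  L0 @0x28[13] → 0x2E007  P=1,RW=1,US=1,PS=0
  L1 @0x2E[31] → 0x31007  P=1,RW=1,US=1,PS=0
  ✓ 0x31DE4  — 2 lookups
#3 VA=0x3419B31 (w,kernel):
  L0 @0x28[26] → 0x35007  P=1,RW=1,US=1,PS=0
  L1 @0x35[25] → 0x39007  P=1,RW=1,US=1,PS=0
  ✓ 0x39B31  — 2 lookups

Entries read for #2: 2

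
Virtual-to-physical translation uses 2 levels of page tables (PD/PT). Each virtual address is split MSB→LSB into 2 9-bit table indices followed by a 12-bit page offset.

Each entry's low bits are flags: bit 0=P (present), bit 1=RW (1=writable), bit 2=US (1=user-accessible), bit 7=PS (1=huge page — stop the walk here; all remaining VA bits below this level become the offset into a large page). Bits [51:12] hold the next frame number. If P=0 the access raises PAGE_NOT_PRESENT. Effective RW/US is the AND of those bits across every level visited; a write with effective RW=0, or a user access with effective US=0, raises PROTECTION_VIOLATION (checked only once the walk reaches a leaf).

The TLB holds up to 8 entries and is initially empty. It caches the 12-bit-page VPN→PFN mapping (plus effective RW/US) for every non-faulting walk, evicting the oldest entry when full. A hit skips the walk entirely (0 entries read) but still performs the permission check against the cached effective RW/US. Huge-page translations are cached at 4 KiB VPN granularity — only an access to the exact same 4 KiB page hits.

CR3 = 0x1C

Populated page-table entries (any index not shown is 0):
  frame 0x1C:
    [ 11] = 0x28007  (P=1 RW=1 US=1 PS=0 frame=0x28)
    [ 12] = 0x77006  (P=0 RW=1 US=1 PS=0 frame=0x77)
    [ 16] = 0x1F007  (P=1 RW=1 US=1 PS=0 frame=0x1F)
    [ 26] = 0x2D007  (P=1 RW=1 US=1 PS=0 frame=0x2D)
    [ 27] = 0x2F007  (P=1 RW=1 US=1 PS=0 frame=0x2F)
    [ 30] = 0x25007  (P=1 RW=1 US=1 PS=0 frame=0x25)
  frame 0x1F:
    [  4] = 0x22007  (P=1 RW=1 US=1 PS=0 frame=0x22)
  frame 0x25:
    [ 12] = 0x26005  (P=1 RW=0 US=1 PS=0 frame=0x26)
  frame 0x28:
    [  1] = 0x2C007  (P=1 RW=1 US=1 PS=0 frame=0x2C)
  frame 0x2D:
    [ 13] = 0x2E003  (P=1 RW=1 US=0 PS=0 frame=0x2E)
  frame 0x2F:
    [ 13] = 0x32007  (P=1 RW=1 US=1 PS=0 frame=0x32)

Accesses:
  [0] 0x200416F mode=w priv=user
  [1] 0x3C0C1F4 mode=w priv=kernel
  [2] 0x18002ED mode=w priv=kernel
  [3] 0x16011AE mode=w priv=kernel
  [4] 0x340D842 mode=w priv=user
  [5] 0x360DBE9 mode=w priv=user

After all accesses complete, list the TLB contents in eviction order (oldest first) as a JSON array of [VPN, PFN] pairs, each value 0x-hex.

Trace:
#0 VA=0x200416F (w,user):
  lvl0: tbl 0x1C, slot 16 ⇒ 0x1F007 (P1/RW1/US1/PS0)
  lvl1: tbl 0x1F, slot 4 ⇒ 0x22007 (P1/RW1/US1/PS0)
  ✓ 0x2216F  — 2 lookups
#1 VA=0x3C0C1F4 (w,kernel):
  lvl0: tbl 0x1C, slot 30 ⇒ 0x25007 (P1/RW1/US1/PS0)
  lvl1: tbl 0x25, slot 12 ⇒ 0x26005 (P1/RW0/US1/PS0)
  ✗ PROTECTION_VIOLATION  [2 reads]
#2 VA=0x18002ED (w,kernel):
  lvl0: tbl 0x1C, slot 12 ⇒ 0x77006 (P0/RW1/US1/PS0)
  ✗ PAGE_NOT_PRESENT  [1 reads]
#3 VA=0x16011AE (w,kernel):
  lvl0: tbl 0x1C, slot 11 ⇒ 0x28007 (P1/RW1/US1/PS0)
  lvl1: tbl 0x28, slot 1 ⇒ 0x2C007 (P1/RW1/US1/PS0)
  ✓ 0x2C1AE  — 2 lookups
#4 VA=0x340D842 (w,user):
  lvl0: tbl 0x1C, slot 26 ⇒ 0x2D007 (P1/RW1/US1/PS0)
  lvl1: tbl 0x2D, slot 13 ⇒ 0x2E003 (P1/RW1/US0/PS0)
  ✗ PROTECTION_VIOLATION  [2 reads]
#5 VA=0x360DBE9 (w,user):
  lvl0: tbl 0x1C, slot 27 ⇒ 0x2F007 (P1/RW1/US1/PS0)
  lvl1: tbl 0x2F, slot 13 ⇒ 0x32007 (P1/RW1/US1/PS0)
  ✓ 0x32BE9  — 2 lookups

TLB: [["0x2004", "0x22"], ["0x1601", "0x2C"], ["0x360D", "0x32"]]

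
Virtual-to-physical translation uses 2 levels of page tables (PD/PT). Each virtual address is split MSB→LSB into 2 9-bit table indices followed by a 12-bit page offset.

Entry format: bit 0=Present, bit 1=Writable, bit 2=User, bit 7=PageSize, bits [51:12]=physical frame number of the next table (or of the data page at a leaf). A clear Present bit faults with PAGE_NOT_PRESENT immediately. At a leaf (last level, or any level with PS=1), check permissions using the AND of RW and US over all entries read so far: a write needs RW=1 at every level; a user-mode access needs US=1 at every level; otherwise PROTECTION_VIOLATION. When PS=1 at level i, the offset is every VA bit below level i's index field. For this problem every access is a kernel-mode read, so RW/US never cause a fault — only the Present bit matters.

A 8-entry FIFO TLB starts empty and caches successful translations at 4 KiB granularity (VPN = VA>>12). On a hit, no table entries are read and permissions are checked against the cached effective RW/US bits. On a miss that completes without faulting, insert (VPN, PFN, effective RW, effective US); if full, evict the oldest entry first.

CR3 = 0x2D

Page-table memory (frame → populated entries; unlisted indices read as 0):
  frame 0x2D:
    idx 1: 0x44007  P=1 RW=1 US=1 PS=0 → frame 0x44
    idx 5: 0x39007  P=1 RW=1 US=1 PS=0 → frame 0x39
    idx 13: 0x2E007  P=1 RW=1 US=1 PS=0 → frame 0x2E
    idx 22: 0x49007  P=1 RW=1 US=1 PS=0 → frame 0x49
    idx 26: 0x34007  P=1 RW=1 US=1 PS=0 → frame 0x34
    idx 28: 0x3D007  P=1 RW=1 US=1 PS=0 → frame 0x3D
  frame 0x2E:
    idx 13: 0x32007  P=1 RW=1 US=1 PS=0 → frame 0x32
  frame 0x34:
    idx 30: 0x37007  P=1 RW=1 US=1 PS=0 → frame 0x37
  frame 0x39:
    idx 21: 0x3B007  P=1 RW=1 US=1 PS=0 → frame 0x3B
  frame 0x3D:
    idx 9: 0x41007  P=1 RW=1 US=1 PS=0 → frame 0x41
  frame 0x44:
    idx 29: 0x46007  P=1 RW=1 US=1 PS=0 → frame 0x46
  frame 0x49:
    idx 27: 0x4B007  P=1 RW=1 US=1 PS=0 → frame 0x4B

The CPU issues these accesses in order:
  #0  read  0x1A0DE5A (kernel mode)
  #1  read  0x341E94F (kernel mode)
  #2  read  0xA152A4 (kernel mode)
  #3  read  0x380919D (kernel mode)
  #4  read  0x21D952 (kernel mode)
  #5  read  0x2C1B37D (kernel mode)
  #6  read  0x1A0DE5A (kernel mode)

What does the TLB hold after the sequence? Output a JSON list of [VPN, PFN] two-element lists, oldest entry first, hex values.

Walk each access:
#0 VA=0x1A0DE5A (r,kernel):
  [0] read 0x2D idx=13: raw=0x2E007 flags P=1 W=1 U=1 S=0
  [1] read 0x2E idx=13: raw=0x32007 flags P=1 W=1 U=1 S=0
  ✓ 0x32E5A  — 2 lookups
#1 VA=0x341E94F (r,kernel):
  [0] read 0x2D idx=26: raw=0x34007 flags P=1 W=1 U=1 S=0
  [1] read 0x34 idx=30: raw=0x37007 flags P=1 W=1 U=1 S=0
  ✓ 0x3794F  — 2 lookups
#2 VA=0xA152A4 (r,kernel):
  [0] read 0x2D idx=5: raw=0x39007 flags P=1 W=1 U=1 S=0
  [1] read 0x39 idx=21: raw=0x3B007 flags P=1 W=1 U=1 S=0
  ✓ 0x3B2A4  — 2 lookups
#3 VA=0x380919D (r,kernel):
  [0] read 0x2D idx=28: raw=0x3D007 flags P=1 W=1 U=1 S=0
  [1] read 0x3D idx=9: raw=0x41007 flags P=1 W=1 U=1 S=0
  ✓ 0x4119D  — 2 lookups
#4 VA=0x21D952 (r,kernel):
  [0] read 0x2D idx=1: raw=0x44007 flags P=1 W=1 U=1 S=0
  [1] read 0x44 idx=29: raw=0x46007 flags P=1 W=1 U=1 S=0
  ✓ 0x46952  — 2 lookups
#5 VA=0x2C1B37D (r,kernel):
  [0] read 0x2D idx=22: raw=0x49007 flags P=1 W=1 U=1 S=0
  [1] read 0x49 idx=27: raw=0x4B007 flags P=1 W=1 U=1 S=0
  ✓ 0x4B37D  — 2 lookups
#6 VA=0x1A0DE5A (r,kernel):
  TLB hit vpn=0x1A0D → PA=0x32E5A

TLB: [["0x1A0D", "0x32"], ["0x341E", "0x37"], ["0xA15", "0x3B"], ["0x3809", "0x41"], ["0x21D", "0x46"], ["0x2C1B", "0x4B"]]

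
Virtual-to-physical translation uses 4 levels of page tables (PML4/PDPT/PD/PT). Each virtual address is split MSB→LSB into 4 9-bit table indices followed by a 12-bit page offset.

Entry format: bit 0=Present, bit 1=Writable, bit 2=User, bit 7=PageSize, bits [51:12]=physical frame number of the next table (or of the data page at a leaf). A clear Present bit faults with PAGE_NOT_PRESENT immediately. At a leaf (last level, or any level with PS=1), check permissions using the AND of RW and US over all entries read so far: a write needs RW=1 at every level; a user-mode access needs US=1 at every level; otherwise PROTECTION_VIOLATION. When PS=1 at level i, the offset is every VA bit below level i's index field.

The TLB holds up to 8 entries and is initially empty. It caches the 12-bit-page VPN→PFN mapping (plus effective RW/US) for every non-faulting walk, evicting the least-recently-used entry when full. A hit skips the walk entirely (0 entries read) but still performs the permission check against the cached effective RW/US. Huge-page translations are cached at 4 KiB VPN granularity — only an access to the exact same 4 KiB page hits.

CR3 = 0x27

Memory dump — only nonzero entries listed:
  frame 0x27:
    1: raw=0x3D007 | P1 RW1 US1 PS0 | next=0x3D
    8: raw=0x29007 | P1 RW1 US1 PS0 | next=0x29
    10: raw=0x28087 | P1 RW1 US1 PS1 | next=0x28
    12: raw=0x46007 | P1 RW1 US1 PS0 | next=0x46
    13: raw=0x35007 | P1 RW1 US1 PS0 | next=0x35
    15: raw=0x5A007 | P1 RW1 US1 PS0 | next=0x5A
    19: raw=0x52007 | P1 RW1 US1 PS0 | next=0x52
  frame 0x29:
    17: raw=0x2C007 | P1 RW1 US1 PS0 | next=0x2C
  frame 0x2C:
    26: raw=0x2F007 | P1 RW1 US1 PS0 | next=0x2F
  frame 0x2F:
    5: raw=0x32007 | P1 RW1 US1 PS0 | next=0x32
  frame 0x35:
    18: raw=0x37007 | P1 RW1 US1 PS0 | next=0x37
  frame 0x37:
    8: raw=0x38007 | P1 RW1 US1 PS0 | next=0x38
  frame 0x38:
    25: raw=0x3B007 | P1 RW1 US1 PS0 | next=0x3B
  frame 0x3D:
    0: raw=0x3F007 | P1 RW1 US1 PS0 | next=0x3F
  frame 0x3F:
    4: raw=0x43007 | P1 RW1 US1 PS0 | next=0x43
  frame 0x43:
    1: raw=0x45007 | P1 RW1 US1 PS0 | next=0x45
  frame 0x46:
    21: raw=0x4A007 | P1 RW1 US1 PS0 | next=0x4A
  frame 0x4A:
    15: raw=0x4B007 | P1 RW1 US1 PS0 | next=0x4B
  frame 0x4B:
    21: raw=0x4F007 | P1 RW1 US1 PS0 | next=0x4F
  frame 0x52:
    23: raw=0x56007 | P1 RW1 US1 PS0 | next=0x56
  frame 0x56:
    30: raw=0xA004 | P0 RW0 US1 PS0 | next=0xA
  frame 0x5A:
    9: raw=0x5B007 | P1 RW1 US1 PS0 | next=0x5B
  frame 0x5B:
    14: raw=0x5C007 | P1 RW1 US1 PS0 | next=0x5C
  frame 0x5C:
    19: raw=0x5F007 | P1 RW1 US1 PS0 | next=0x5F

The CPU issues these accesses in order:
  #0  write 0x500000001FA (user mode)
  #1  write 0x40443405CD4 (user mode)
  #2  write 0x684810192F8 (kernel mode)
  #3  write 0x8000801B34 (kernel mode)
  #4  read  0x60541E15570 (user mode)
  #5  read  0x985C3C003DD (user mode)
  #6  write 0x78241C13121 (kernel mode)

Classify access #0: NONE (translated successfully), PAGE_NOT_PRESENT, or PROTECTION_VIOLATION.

Per-access translation:
#0 VA=0x500000001FA (w,user):
  L0 @0x27[10] → 0x28087  P=1,RW=1,US=1,PS=1
  ✓ 0x281FA (huge @L0)  — 1 lookups
#1 VA=0x40443405CD4 (w,user):
  L0 @0x27[8] → 0x29007  P=1,RW=1,US=1,PS=0
  L1 @0x29[17] → 0x2C007  P=1,RW=1,US=1,PS=0
  L2 @0x2C[26] → 0x2F007  P=1,RW=1,US=1,PS=0
  L3 @0x2F[5] → 0x32007  P=1,RW=1,US=1,PS=0
  ✓ 0x32CD4  — 4 lookups
#2 VA=0x684810192F8 (w,kernel):
  L0 @0x27[13] → 0x35007  P=1,RW=1,US=1,PS=0
  L1 @0x35[18] → 0x37007  P=1,RW=1,US=1,PS=0
  L2 @0x37[8] → 0x38007  P=1,RW=1,US=1,PS=0
  L3 @0x38[25] → 0x3B007  P=1,RW=1,US=1,PS=0
  ✓ 0x3B2F8  — 4 lookups
#3 VA=0x8000801B34 (w,kernel):
  L0 @0x27[1] → 0x3D007  P=1,RW=1,US=1,PS=0
  L1 @0x3D[0] → 0x3F007  P=1,RW=1,US=1,PS=0
  L2 @0x3F[4] → 0x43007  P=1,RW=1,US=1,PS=0
  L3 @0x43[1] → 0x45007  P=1,RW=1,US=1,PS=0
  ✓ 0x45B34  — 4 lookups
#4 VA=0x60541E15570 (r,user):
  L0 @0x27[12] → 0x46007  P=1,RW=1,US=1,PS=0
  L1 @0x46[21] → 0x4A007  P=1,RW=1,US=1,PS=0
  L2 @0x4A[15] → 0x4B007  P=1,RW=1,US=1,PS=0
  L3 @0x4B[21] → 0x4F007  P=1,RW=1,US=1,PS=0
  ✓ 0x4F570  — 4 lookups
#5 VA=0x985C3C003DD (r,user):
  L0 @0x27[19] → 0x52007  P=1,RW=1,US=1,PS=0
  L1 @0x52[23] → 0x56007  P=1,RW=1,US=1,PS=0
  L2 @0x56[30] → 0xA004  P=0,RW=0,US=1,PS=0
  → PAGE_NOT_PRESENT  (3 entries read)
#6 VA=0x78241C13121 (w,kernel):
  L0 @0x27[15] → 0x5A007  P=1,RW=1,US=1,PS=0
  L1 @0x5A[9] → 0x5B007  P=1,RW=1,US=1,PS=0
  L2 @0x5B[14] → 0x5C007  P=1,RW=1,US=1,PS=0
  L3 @0x5C[19] → 0x5F007  P=1,RW=1,US=1,PS=0
  ✓ 0x5F121  — 4 lookups

Access #0 fault: NONE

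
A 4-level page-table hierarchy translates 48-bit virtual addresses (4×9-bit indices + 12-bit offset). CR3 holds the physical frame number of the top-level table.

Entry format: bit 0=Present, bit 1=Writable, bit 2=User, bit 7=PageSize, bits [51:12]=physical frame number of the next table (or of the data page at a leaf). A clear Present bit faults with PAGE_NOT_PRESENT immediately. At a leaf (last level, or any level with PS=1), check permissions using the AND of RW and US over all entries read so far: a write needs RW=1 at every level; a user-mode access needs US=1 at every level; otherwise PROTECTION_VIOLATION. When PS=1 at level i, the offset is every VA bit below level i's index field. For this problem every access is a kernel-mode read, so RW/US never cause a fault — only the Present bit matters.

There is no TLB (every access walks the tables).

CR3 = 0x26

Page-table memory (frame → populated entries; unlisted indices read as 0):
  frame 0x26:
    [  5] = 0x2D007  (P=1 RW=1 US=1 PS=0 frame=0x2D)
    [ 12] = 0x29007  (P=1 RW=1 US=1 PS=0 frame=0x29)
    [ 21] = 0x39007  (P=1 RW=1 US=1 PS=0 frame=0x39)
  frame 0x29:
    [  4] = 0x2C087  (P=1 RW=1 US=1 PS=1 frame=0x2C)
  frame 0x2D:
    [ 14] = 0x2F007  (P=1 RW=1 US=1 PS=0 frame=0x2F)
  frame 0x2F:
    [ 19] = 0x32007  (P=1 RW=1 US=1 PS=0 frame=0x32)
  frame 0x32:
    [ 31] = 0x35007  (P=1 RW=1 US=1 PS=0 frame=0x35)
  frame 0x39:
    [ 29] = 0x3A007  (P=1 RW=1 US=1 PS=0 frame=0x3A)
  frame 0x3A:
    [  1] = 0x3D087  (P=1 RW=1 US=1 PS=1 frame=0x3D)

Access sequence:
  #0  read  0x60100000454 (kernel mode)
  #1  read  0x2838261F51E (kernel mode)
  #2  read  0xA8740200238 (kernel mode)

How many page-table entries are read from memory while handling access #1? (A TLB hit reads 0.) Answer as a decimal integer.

Per-access translation:
#0 VA=0x60100000454 (r,kernel):
  [0] read 0x26 idx=12: raw=0x29007 flags P=1 W=1 U=1 S=0
  [1] read 0x29 idx=4: raw=0x2C087 flags P=1 W=1 U=1 S=1
  ⇒ phys 0x2C454 (huge @L1)  [2 reads]
#1 VA=0x2838261F51E (r,kernel):
  [0] read 0x26 idx=5: raw=0x2D007 flags P=1 W=1 U=1 S=0
  [1] read 0x2D idx=14: raw=0x2F007 flags P=1 W=1 U=1 S=0
  [2] read 0x2F idx=19: raw=0x32007 flags P=1 W=1 U=1 S=0
  [3] read 0x32 idx=31: raw=0x35007 flags P=1 W=1 U=1 S=0
  ⇒ phys 0x3551E  [4 reads]
#2 VA=0xA8740200238 (r,kernel):
  [0] read 0x26 idx=21: raw=0x39007 flags P=1 W=1 U=1 S=0
  [1] read 0x39 idx=29: raw=0x3A007 flags P=1 W=1 U=1 S=0
  [2] read 0x3A idx=1: raw=0x3D087 flags P=1 W=1 U=1 S=1
  ⇒ phys 0x3D238 (huge @L2)  [3 reads]

Entries read for #1: 4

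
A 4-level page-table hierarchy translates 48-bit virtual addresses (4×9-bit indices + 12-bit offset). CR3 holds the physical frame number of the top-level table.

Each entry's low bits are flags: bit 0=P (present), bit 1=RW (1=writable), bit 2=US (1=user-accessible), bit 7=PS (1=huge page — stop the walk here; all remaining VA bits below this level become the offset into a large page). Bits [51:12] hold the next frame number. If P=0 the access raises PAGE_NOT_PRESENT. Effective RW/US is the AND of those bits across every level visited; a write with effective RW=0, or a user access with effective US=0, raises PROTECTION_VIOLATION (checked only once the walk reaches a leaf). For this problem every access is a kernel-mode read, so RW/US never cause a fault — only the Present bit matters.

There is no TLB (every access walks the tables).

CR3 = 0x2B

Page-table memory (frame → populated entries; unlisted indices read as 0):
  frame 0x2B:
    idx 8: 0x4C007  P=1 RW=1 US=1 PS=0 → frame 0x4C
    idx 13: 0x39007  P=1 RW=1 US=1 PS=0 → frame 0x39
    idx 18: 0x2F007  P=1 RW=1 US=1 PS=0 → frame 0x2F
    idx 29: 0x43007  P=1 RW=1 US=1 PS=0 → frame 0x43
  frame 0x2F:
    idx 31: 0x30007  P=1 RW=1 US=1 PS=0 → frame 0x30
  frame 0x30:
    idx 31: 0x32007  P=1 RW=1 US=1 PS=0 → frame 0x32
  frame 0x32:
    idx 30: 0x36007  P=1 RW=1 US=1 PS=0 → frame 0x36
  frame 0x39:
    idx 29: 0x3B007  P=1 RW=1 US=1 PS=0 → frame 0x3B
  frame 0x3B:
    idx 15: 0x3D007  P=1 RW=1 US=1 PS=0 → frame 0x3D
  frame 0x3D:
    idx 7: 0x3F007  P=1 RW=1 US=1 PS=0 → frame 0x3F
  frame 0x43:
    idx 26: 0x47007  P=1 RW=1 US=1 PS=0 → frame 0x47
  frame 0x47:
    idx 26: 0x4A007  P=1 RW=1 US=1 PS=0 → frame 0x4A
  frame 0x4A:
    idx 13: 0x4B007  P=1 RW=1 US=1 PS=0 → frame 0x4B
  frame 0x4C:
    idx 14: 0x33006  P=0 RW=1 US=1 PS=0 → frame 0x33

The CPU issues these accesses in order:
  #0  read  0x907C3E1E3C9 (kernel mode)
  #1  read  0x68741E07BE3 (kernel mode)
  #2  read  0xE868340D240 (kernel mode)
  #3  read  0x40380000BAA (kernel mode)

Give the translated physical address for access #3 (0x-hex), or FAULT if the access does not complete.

Walk each access:
#0 VA=0x907C3E1E3C9 (r,kernel):
  lvl0: tbl 0x2B, slot 18 ⇒ 0x2F007 (P1/RW1/US1/PS0)
  lvl1: tbl 0x2F, slot 31 ⇒ 0x30007 (P1/RW1/US1/PS0)
  lvl2: tbl 0x30, slot 31 ⇒ 0x32007 (P1/RW1/US1/PS0)
  lvl3: tbl 0x32, slot 30 ⇒ 0x36007 (P1/RW1/US1/PS0)
  → PA=0x363C9  (4 entries read)
#1 VA=0x68741E07BE3 (r,kernel):
  lvl0: tbl 0x2B, slot 13 ⇒ 0x39007 (P1/RW1/US1/PS0)
  lvl1: tbl 0x39, slot 29 ⇒ 0x3B007 (P1/RW1/US1/PS0)
  lvl2: tbl 0x3B, slot 15 ⇒ 0x3D007 (P1/RW1/US1/PS0)
  lvl3: tbl 0x3D, slot 7 ⇒ 0x3F007 (P1/RW1/US1/PS0)
  → PA=0x3FBE3  (4 entries read)
#2 VA=0xE868340D240 (r,kernel):
  lvl0: tbl 0x2B, slot 29 ⇒ 0x43007 (P1/RW1/US1/PS0)
  lvl1: tbl 0x43, slot 26 ⇒ 0x47007 (P1/RW1/US1/PS0)
  lvl2: tbl 0x47, slot 26 ⇒ 0x4A007 (P1/RW1/US1/PS0)
  lvl3: tbl 0x4A, slot 13 ⇒ 0x4B007 (P1/RW1/US1/PS0)
  → PA=0x4B240  (4 entries read)
#3 VA=0x40380000BAA (r,kernel):
  lvl0: tbl 0x2B, slot 8 ⇒ 0x4C007 (P1/RW1/US1/PS0)
  lvl1: tbl 0x4C, slot 14 ⇒ 0x33006 (P0/RW1/US1/PS0)
  ⇒ fault: PAGE_NOT_PRESENT  — 2 lookups

Access #3 PA: FAULT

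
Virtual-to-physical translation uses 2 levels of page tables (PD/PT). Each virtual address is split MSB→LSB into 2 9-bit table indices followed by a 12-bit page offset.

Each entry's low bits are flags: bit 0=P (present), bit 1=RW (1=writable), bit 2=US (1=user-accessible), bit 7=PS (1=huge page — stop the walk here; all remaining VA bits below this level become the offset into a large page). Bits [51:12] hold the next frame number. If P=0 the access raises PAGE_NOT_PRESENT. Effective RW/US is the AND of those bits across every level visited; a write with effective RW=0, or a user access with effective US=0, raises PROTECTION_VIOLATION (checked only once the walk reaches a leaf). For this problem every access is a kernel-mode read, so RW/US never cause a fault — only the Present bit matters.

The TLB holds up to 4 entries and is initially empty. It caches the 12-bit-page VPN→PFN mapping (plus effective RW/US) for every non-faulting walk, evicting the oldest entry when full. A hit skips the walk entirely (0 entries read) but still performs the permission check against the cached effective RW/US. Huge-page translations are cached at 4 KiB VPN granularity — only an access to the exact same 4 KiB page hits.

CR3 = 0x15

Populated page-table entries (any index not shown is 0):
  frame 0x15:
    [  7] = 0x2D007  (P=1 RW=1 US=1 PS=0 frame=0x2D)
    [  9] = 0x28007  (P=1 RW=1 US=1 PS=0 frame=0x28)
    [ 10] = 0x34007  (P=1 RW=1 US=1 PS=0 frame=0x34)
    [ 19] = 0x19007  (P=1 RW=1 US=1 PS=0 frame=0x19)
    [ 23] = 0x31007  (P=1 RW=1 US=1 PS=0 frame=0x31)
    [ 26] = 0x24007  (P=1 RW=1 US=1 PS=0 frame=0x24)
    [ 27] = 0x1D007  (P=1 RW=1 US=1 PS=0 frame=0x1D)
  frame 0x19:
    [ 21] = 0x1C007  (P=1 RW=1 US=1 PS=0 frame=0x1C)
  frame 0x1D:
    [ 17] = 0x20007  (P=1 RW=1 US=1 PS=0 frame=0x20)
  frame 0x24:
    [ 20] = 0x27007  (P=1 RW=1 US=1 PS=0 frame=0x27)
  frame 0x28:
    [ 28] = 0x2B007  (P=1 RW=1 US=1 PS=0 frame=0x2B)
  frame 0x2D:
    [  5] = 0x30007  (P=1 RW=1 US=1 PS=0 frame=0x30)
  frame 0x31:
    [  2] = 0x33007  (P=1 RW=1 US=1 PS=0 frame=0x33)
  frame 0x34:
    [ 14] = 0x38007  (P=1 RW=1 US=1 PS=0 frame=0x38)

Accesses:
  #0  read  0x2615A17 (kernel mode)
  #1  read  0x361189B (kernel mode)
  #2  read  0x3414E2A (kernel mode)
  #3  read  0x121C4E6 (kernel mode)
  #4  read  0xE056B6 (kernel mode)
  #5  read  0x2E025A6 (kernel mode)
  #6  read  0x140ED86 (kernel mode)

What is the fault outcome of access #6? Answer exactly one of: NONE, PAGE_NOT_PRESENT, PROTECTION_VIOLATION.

Walk each access:
#0 VA=0x2615A17 (r,kernel):
  lvl0: tbl 0x15, slot 19 ⇒ 0x19007 (P1/RW1/US1/PS0)
  lvl1: tbl 0x19, slot 21 ⇒ 0x1C007 (P1/RW1/US1/PS0)
  ⇒ phys 0x1CA17  [2 reads]
#1 VA=0x361189B (r,kernel):
  lvl0: tbl 0x15, slot 27 ⇒ 0x1D007 (P1/RW1/US1/PS0)
  lvl1: tbl 0x1D, slot 17 ⇒ 0x20007 (P1/RW1/US1/PS0)
  ⇒ phys 0x2089B  [2 reads]
#2 VA=0x3414E2A (r,kernel):
  lvl0: tbl 0x15, slot 26 ⇒ 0x24007 (P1/RW1/US1/PS0)
  lvl1: tbl 0x24, slot 20 ⇒ 0x27007 (P1/RW1/US1/PS0)
  ⇒ phys 0x27E2A  [2 reads]
#3 VA=0x121C4E6 (r,kernel):
  lvl0: tbl 0x15, slot 9 ⇒ 0x28007 (P1/RW1/US1/PS0)
  lvl1: tbl 0x28, slot 28 ⇒ 0x2B007 (P1/RW1/US1/PS0)
  ⇒ phys 0x2B4E6  [2 reads]
#4 VA=0xE056B6 (r,kernel):
  lvl0: tbl 0x15, slot 7 ⇒ 0x2D007 (P1/RW1/US1/PS0)
  lvl1: tbl 0x2D, slot 5 ⇒ 0x30007 (P1/RW1/US1/PS0)
  ⇒ phys 0x306B6  [2 reads]
#5 VA=0x2E025A6 (r,kernel):
  lvl0: tbl 0x15, slot 23 ⇒ 0x31007 (P1/RW1/US1/PS0)
  lvl1: tbl 0x31, slot 2 ⇒ 0x33007 (P1/RW1/US1/PS0)
  ⇒ phys 0x335A6  [2 reads]
#6 VA=0x140ED86 (r,kernel):
  lvl0: tbl 0x15, slot 10 ⇒ 0x34007 (P1/RW1/US1/PS0)
  lvl1: tbl 0x34, slot 14 ⇒ 0x38007 (P1/RW1/US1/PS0)
  ⇒ phys 0x38D86  [2 reads]

Access #6 fault: NONE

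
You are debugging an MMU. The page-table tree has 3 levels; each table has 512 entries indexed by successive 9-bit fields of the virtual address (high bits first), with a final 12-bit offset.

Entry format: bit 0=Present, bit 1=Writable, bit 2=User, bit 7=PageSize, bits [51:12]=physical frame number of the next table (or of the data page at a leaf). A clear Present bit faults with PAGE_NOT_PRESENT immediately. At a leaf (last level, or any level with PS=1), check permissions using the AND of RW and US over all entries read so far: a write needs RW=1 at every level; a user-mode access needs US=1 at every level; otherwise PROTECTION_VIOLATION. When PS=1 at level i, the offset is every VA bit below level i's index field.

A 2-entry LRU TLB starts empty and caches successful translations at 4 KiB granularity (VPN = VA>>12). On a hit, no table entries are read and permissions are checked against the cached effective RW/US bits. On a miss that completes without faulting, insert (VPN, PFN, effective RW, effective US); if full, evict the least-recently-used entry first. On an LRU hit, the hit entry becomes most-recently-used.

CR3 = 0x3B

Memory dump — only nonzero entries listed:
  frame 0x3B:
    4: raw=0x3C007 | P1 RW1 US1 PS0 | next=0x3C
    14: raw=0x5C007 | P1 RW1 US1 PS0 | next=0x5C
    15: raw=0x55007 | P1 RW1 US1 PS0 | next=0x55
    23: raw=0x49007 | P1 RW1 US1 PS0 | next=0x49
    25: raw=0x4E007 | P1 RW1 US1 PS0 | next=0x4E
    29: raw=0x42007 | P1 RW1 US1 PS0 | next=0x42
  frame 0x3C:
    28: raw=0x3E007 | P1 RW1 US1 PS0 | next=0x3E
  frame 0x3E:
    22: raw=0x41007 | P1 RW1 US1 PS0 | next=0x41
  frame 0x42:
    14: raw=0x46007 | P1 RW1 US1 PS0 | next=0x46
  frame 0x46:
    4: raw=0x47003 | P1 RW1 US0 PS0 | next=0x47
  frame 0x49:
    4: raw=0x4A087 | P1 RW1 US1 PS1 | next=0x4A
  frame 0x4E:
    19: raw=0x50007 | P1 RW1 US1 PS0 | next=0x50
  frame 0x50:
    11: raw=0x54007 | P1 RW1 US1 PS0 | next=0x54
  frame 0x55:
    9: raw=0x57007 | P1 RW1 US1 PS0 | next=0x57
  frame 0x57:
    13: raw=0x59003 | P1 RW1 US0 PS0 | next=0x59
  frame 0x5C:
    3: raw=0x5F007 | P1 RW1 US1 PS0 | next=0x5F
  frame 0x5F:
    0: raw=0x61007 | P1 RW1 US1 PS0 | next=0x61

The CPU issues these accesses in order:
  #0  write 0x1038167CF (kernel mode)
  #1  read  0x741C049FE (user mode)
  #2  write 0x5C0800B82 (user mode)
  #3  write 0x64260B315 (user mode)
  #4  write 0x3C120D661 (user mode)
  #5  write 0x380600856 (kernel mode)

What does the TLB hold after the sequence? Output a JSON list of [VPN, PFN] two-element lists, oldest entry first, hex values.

Per-access translation:
#0 VA=0x1038167CF (w,kernel):
  L0 @0x3B[4] → 0x3C007  P=1,RW=1,US=1,PS=0
  L1 @0x3C[28] → 0x3E007  P=1,RW=1,US=1,PS=0
  L2 @0x3E[22] → 0x41007  P=1,RW=1,US=1,PS=0
  → PA=0x417CF  (3 entries read)
#1 VA=0x741C049FE (r,user):
  L0 @0x3B[29] → 0x42007  P=1,RW=1,US=1,PS=0
  L1 @0x42[14] → 0x46007  P=1,RW=1,US=1,PS=0
  L2 @0x46[4] → 0x47003  P=1,RW=1,US=0,PS=0
  → PROTECTION_VIOLATION  (3 entries read)
#2 VA=0x5C0800B82 (w,user):
  L0 @0x3B[23] → 0x49007  P=1,RW=1,US=1,PS=0
  L1 @0x49[4] → 0x4A087  P=1,RW=1,US=1,PS=1
  → PA=0x4AB82 (huge @L1)  (2 entries read)
#3 VA=0x64260B315 (w,user):
  L0 @0x3B[25] → 0x4E007  P=1,RW=1,US=1,PS=0
  L1 @0x4E[19] → 0x50007  P=1,RW=1,US=1,PS=0
  L2 @0x50[11] → 0x54007  P=1,RW=1,US=1,PS=0
  → PA=0x54315  (3 entries read)
#4 VA=0x3C120D661 (w,user):
  L0 @0x3B[15] → 0x55007  P=1,RW=1,US=1,PS=0
  L1 @0x55[9] → 0x57007  P=1,RW=1,US=1,PS=0
  L2 @0x57[13] → 0x59003  P=1,RW=1,US=0,PS=0
  → PROTECTION_VIOLATION  (3 entries read)
#5 VA=0x380600856 (w,kernel):
  L0 @0x3B[14] → 0x5C007  P=1,RW=1,US=1,PS=0
  L1 @0x5C[3] → 0x5F007  P=1,RW=1,US=1,PS=0
  L2 @0x5F[0] → 0x61007  P=1,RW=1,US=1,PS=0
  → PA=0x61856  (3 entries read)

TLB: [["0x64260B", "0x54"], ["0x380600", "0x61"]]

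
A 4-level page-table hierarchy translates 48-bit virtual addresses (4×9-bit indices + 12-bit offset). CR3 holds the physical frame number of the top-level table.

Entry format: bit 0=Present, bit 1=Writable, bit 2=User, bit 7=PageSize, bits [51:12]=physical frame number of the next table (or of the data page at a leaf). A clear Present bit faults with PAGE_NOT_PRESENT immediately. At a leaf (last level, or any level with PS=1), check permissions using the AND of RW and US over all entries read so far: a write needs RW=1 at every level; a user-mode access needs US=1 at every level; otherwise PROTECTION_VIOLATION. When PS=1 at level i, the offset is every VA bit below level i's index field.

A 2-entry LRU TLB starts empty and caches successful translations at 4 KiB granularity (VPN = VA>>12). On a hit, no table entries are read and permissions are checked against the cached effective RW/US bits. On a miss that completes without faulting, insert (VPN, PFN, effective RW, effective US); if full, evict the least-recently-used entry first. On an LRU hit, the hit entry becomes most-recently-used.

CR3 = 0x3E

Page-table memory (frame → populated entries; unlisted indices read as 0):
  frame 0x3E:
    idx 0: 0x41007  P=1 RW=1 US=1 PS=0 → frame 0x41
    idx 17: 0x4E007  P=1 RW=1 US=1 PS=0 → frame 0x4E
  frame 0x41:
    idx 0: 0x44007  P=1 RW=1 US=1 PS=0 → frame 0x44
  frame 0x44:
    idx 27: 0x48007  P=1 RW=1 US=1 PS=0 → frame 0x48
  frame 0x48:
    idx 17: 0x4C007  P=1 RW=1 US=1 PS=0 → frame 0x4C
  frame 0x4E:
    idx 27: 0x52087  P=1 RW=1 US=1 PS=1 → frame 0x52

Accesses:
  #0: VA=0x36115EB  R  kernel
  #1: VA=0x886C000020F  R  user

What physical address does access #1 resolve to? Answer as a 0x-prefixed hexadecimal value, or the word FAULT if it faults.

Per-access translation:
#0 VA=0x36115EB (r,kernel):
  lvl0: tbl 0x3E, slot 0 ⇒ 0x41007 (P1/RW1/US1/PS0)
  lvl1: tbl 0x41, slot 0 ⇒ 0x44007 (P1/RW1/US1/PS0)
  lvl2: tbl 0x44, slot 27 ⇒ 0x48007 (P1/RW1/US1/PS0)
  lvl3: tbl 0x48, slot 17 ⇒ 0x4C007 (P1/RW1/US1/PS0)
  ⇒ phys 0x4C5EB  [4 reads]
#1 VA=0x886C000020F (r,user):
  lvl0: tbl 0x3E, slot 17 ⇒ 0x4E007 (P1/RW1/US1/PS0)
  lvl1: tbl 0x4E, slot 27 ⇒ 0x52087 (P1/RW1/US1/PS1)
  ⇒ phys 0x5220F (huge @L1)  [2 reads]

Access #1 PA: 0x5220F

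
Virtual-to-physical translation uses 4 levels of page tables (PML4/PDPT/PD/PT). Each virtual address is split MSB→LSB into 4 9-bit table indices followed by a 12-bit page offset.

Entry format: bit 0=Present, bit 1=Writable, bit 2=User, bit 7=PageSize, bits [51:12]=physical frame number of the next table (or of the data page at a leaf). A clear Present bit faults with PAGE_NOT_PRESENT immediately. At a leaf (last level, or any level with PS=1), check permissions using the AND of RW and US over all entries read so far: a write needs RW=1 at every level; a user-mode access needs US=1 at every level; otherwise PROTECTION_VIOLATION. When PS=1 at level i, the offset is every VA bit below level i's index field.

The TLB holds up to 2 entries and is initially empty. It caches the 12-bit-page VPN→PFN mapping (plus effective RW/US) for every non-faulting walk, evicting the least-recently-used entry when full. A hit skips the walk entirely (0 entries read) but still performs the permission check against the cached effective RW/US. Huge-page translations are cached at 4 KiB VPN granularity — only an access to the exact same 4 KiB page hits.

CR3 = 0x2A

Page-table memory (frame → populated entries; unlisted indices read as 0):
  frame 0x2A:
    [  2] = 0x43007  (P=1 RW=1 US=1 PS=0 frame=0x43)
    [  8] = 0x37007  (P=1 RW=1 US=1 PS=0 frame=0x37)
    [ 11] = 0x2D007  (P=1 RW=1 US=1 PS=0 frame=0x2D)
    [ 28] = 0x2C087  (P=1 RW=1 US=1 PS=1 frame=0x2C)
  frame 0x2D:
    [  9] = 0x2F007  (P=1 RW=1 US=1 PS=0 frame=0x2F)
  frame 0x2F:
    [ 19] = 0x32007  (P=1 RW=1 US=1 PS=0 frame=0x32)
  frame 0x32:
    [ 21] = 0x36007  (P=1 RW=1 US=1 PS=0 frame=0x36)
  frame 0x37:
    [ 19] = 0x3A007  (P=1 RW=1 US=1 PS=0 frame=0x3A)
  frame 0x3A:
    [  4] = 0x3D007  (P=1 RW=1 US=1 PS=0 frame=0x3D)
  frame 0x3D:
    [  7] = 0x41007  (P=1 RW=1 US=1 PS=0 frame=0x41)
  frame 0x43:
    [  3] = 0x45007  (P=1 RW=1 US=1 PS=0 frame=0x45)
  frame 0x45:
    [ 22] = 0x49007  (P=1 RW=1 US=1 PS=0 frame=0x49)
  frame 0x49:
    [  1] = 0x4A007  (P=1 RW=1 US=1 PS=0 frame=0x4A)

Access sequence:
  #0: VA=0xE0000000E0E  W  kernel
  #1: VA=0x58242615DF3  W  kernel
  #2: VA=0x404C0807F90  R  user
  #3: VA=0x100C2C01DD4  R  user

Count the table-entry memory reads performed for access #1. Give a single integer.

Per-access translation:
#0 VA=0xE0000000E0E (w,kernel):
  [0] read 0x2A idx=28: raw=0x2C087 flags P=1 W=1 U=1 S=1
  ✓ 0x2CE0E (huge @L0)  — 1 lookups
#1 VA=0x58242615DF3 (w,kernel):
  [0] read 0x2A idx=11: raw=0x2D007 flags P=1 W=1 U=1 S=0
  [1] read 0x2D idx=9: raw=0x2F007 flags P=1 W=1 U=1 S=0
  [2] read 0x2F idx=19: raw=0x32007 flags P=1 W=1 U=1 S=0
  [3] read 0x32 idx=21: raw=0x36007 flags P=1 W=1 U=1 S=0
  ✓ 0x36DF3  — 4 lookups
#2 VA=0x404C0807F90 (r,user):
  [0] read 0x2A idx=8: raw=0x37007 flags P=1 W=1 U=1 S=0
  [1] read 0x37 idx=19: raw=0x3A007 flags P=1 W=1 U=1 S=0
  [2] read 0x3A idx=4: raw=0x3D007 flags P=1 W=1 U=1 S=0
  [3] read 0x3D idx=7: raw=0x41007 flags P=1 W=1 U=1 S=0
  ✓ 0x41F90  — 4 lookups
#3 VA=0x100C2C01DD4 (r,user):
  [0] read 0x2A idx=2: raw=0x43007 flags P=1 W=1 U=1 S=0
  [1] read 0x43 idx=3: raw=0x45007 flags P=1 W=1 U=1 S=0
  [2] read 0x45 idx=22: raw=0x49007 flags P=1 W=1 U=1 S=0
  [3] read 0x49 idx=1: raw=0x4A007 flags P=1 W=1 U=1 S=0
  ✓ 0x4ADD4  — 4 lookups

Entries read for #1: 4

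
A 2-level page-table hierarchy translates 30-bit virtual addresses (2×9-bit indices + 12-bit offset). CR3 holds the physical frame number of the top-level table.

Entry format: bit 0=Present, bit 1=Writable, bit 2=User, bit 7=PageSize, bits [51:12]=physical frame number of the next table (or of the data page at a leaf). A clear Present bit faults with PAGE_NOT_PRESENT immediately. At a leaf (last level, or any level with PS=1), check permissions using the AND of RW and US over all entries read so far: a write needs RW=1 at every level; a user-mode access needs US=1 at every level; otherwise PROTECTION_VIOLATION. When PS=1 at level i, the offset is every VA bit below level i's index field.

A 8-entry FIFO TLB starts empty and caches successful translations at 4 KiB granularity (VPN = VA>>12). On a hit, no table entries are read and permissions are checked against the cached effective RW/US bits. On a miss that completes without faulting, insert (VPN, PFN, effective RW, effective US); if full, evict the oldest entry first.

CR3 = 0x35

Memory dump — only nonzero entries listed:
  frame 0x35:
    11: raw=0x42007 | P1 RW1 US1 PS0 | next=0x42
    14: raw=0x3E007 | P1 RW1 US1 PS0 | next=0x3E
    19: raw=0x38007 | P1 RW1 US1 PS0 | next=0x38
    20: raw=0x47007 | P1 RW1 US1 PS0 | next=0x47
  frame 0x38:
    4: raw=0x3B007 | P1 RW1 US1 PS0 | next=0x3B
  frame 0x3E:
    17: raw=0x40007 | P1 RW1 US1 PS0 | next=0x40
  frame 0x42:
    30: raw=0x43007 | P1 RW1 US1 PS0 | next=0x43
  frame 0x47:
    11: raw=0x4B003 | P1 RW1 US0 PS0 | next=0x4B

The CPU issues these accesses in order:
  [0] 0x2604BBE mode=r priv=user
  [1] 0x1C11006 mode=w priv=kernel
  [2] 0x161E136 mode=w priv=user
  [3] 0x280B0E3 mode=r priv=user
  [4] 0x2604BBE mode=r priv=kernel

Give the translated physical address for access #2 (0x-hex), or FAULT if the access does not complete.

Per-access translation:
#0 VA=0x2604BBE (r,user):
  lvl0: tbl 0x35, slot 19 ⇒ 0x38007 (P1/RW1/US1/PS0)
  lvl1: tbl 0x38, slot 4 ⇒ 0x3B007 (P1/RW1/US1/PS0)
  ✓ 0x3BBBE  — 2 lookups
#1 VA=0x1C11006 (w,kernel):
  lvl0: tbl 0x35, slot 14 ⇒ 0x3E007 (P1/RW1/US1/PS0)
  lvl1: tbl 0x3E, slot 17 ⇒ 0x40007 (P1/RW1/US1/PS0)
  ✓ 0x40006  — 2 lookups
#2 VA=0x161E136 (w,user):
  lvl0: tbl 0x35, slot 11 ⇒ 0x42007 (P1/RW1/US1/PS0)
  lvl1: tbl 0x42, slot 30 ⇒ 0x43007 (P1/RW1/US1/PS0)
  ✓ 0x43136  — 2 lookups
#3 VA=0x280B0E3 (r,user):
  lvl0: tbl 0x35, slot 20 ⇒ 0x47007 (P1/RW1/US1/PS0)
  lvl1: tbl 0x47, slot 11 ⇒ 0x4B003 (P1/RW1/US0/PS0)
  ⇒ fault: PROTECTION_VIOLATION  — 2 lookups
#4 VA=0x2604BBE (r,kernel):
  TLB hit vpn=0x2604 → PA=0x3BBBE

Access #2 PA: 0x43136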